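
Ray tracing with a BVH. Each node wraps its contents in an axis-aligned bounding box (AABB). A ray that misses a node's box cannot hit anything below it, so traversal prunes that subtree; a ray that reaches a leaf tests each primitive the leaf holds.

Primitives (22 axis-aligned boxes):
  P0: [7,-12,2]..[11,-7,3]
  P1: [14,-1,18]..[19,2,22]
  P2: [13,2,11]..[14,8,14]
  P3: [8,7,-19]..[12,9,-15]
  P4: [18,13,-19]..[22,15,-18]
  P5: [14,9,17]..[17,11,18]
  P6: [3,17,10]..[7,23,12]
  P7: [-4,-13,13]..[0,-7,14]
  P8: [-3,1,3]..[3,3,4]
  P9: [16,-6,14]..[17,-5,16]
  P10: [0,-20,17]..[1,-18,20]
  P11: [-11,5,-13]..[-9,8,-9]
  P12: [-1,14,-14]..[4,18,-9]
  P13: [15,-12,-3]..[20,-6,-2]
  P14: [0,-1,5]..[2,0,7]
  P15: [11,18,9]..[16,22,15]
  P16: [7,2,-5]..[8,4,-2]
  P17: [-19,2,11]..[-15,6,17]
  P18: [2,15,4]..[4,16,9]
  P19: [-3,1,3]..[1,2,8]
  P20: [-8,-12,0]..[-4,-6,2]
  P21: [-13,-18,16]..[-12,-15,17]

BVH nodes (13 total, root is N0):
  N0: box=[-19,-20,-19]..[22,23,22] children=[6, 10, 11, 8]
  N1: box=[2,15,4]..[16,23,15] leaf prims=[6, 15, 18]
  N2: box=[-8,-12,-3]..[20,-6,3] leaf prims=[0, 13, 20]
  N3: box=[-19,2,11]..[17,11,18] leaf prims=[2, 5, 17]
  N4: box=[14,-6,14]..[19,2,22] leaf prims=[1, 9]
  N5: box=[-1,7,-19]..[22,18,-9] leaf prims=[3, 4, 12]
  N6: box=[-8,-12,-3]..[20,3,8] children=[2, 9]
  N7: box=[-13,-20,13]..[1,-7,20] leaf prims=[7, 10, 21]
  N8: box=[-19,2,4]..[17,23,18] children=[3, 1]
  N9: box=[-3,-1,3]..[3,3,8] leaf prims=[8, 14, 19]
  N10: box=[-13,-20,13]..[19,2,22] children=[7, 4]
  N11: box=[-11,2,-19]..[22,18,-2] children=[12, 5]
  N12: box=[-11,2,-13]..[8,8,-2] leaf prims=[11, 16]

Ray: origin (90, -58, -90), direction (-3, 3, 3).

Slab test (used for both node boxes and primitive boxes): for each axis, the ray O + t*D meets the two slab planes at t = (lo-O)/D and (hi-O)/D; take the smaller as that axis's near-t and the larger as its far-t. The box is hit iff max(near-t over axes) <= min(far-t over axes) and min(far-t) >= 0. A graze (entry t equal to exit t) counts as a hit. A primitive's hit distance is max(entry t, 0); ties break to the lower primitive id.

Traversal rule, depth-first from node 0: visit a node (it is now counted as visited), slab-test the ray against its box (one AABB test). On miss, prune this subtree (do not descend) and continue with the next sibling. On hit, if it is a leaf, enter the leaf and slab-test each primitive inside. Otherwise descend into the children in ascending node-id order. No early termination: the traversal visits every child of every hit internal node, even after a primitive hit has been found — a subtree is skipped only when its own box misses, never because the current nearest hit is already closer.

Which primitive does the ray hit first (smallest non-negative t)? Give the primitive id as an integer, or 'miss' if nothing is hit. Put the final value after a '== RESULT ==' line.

Trace the traversal:
N0 x:[68/3,109/3] y:[38/3,27] z:[71/3,112/3] -> hit [71/3,27], descend [6, 8, 10, 11]
  N6 x:[70/3,98/3] y:[46/3,61/3] z:[29,98/3] -> miss, prune
  N8 x:[73/3,109/3] y:[20,27] z:[94/3,36] -> miss, prune
  N10 x:[71/3,103/3] y:[38/3,20] z:[103/3,112/3] -> miss, prune
  N11 x:[68/3,101/3] y:[20,76/3] z:[71/3,88/3] -> hit [71/3,76/3], descend [5, 12]
    N5 x:[68/3,91/3] y:[65/3,76/3] z:[71/3,27] -> hit [71/3,76/3] leaf, test {P3(miss), P4@t=71/3, P12(miss)}
    N12 x:[82/3,101/3] y:[20,22] z:[77/3,88/3] -> miss, prune

order=[0, 6, 8, 10, 11, 5, 12]  |boxes|=7  |leaves|=1  hit=P4

== RESULT ==
4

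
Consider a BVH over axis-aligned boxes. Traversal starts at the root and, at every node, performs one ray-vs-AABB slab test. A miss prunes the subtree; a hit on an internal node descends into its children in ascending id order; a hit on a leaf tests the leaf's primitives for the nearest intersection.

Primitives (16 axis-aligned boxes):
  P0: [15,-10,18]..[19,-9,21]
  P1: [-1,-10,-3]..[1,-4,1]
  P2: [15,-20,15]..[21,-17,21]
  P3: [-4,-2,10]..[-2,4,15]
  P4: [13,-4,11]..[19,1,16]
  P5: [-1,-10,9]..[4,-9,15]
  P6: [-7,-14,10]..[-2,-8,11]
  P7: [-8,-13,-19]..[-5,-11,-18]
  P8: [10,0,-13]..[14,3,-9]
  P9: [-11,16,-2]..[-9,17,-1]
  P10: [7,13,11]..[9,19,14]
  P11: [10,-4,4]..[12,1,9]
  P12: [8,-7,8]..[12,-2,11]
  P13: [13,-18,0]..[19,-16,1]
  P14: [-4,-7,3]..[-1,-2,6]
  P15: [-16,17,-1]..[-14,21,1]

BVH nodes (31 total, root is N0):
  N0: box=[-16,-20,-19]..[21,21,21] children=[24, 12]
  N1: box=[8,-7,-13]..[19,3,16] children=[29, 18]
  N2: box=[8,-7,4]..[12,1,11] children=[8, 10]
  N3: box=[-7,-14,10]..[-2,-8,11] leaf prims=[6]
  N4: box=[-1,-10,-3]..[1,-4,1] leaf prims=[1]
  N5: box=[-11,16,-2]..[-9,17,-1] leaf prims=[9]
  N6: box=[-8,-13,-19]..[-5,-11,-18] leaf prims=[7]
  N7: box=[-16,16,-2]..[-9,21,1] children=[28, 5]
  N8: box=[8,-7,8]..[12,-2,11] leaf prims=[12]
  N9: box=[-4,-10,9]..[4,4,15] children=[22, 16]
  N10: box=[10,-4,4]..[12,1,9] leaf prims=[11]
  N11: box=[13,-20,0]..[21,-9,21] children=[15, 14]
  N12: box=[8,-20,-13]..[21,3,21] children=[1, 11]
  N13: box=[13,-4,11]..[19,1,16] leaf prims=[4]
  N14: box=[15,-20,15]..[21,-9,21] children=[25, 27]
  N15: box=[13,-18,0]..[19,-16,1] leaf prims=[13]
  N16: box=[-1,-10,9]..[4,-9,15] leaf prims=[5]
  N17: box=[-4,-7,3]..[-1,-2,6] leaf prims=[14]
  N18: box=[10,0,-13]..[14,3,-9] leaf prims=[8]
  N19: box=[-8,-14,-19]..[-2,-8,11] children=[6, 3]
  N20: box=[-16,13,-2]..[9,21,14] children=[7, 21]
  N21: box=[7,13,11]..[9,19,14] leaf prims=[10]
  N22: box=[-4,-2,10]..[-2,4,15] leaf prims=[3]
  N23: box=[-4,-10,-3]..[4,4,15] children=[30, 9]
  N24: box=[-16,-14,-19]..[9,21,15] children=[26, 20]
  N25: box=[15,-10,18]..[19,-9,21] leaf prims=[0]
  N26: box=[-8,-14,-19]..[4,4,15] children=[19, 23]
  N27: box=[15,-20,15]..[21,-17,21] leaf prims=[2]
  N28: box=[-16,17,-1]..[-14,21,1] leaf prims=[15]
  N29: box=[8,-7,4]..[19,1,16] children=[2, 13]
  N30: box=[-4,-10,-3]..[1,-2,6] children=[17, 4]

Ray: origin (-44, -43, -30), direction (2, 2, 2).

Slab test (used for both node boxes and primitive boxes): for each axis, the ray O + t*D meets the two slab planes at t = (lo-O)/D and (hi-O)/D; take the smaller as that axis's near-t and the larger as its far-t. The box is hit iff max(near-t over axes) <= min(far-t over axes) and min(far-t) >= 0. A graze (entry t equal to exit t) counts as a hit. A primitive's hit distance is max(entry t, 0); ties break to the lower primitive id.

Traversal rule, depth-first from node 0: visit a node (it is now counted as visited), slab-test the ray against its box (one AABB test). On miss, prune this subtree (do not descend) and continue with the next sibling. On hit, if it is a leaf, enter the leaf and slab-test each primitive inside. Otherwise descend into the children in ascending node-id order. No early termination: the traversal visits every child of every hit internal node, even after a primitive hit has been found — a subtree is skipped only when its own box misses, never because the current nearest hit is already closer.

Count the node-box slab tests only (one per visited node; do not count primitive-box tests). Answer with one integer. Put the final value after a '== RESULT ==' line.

Trace the traversal:
N0 x:[14,65/2] y:[23/2,32] z:[11/2,51/2] -> hit [14,51/2], descend [12, 24]
  N12 x:[26,65/2] y:[23/2,23] z:[17/2,51/2] -> miss, prune
  N24 x:[14,53/2] y:[29/2,32] z:[11/2,45/2] -> hit [29/2,45/2], descend [20, 26]
    N20 x:[14,53/2] y:[28,32] z:[14,22] -> miss, prune
    N26 x:[18,24] y:[29/2,47/2] z:[11/2,45/2] -> hit [18,45/2], descend [19, 23]
      N19 x:[18,21] y:[29/2,35/2] z:[11/2,41/2] -> miss, prune
      N23 x:[20,24] y:[33/2,47/2] z:[27/2,45/2] -> hit [20,45/2], descend [9, 30]
        N9 x:[20,24] y:[33/2,47/2] z:[39/2,45/2] -> hit [20,45/2], descend [16, 22]
          N16 x:[43/2,24] y:[33/2,17] z:[39/2,45/2] -> miss, prune
          N22 x:[20,21] y:[41/2,47/2] z:[20,45/2] -> hit [41/2,21] leaf, test {P3@t=41/2}
        N30 x:[20,45/2] y:[33/2,41/2] z:[27/2,18] -> miss, prune

Summary -> nodes [0, 12, 24, 20, 26, 19, 23, 9, 16, 22, 30]; box-tests=11; leaf-entries=1; first=P3

== RESULT ==
11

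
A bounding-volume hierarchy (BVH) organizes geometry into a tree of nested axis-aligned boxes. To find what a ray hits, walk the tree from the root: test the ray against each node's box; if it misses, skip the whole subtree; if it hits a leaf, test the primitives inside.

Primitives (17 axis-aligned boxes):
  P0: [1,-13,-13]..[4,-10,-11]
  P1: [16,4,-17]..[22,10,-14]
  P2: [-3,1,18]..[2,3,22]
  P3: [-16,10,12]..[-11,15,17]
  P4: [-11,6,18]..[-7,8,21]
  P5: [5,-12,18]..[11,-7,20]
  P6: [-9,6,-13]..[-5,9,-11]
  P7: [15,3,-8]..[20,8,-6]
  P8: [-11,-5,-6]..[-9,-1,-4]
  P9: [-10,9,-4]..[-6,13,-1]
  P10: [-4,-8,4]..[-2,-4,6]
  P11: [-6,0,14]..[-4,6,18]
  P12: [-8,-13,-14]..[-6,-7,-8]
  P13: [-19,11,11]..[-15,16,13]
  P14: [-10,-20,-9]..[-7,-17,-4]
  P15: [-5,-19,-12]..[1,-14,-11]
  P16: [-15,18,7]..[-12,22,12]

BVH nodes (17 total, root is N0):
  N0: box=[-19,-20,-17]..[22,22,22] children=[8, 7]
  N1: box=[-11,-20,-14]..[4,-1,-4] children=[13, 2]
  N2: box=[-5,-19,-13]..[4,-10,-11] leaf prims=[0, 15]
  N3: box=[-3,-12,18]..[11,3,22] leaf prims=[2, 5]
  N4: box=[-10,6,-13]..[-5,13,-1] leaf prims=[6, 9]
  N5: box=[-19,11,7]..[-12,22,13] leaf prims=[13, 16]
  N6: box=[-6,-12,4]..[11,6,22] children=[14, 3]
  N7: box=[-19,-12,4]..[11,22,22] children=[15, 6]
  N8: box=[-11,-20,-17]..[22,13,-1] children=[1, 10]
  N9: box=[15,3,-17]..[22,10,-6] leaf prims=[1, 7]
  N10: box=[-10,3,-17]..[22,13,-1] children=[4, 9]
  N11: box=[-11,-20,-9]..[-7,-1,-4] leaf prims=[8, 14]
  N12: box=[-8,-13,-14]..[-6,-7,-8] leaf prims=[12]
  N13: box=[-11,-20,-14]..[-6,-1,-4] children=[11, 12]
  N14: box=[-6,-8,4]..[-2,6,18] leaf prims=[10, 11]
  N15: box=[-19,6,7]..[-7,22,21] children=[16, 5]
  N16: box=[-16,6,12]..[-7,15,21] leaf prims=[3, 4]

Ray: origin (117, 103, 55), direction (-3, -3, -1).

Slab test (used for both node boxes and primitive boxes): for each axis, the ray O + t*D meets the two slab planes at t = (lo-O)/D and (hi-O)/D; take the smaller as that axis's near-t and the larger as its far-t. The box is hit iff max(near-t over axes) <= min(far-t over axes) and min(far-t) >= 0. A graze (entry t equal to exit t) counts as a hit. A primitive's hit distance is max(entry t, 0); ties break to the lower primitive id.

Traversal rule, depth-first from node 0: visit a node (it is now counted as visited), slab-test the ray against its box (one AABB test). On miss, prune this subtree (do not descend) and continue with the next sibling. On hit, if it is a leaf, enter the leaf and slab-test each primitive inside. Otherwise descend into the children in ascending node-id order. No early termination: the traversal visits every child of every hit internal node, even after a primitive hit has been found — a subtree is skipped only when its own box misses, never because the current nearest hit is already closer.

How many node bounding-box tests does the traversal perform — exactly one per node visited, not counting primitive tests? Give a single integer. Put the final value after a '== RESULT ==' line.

Traverse from the root:
N0 x:[95/3,136/3] y:[27,41] z:[33,72] -> hit [33,41], descend [7, 8]
  N7 x:[106/3,136/3] y:[27,115/3] z:[33,51] -> hit [106/3,115/3], descend [6, 15]
    N6 x:[106/3,41] y:[97/3,115/3] z:[33,51] -> hit [106/3,115/3], descend [3, 14]
      N3 x:[106/3,40] y:[100/3,115/3] z:[33,37] -> hit [106/3,37] leaf, test {P2(miss), P5@t=110/3}
      N14 x:[119/3,41] y:[97/3,37] z:[37,51] -> miss, prune
    N15 x:[124/3,136/3] y:[27,97/3] z:[34,48] -> miss, prune
  N8 x:[95/3,128/3] y:[30,41] z:[56,72] -> miss, prune

7 AABB tests over nodes [0, 7, 6, 3, 14, 15, 8]; 1 leaf entered; closest P5.

== RESULT ==
7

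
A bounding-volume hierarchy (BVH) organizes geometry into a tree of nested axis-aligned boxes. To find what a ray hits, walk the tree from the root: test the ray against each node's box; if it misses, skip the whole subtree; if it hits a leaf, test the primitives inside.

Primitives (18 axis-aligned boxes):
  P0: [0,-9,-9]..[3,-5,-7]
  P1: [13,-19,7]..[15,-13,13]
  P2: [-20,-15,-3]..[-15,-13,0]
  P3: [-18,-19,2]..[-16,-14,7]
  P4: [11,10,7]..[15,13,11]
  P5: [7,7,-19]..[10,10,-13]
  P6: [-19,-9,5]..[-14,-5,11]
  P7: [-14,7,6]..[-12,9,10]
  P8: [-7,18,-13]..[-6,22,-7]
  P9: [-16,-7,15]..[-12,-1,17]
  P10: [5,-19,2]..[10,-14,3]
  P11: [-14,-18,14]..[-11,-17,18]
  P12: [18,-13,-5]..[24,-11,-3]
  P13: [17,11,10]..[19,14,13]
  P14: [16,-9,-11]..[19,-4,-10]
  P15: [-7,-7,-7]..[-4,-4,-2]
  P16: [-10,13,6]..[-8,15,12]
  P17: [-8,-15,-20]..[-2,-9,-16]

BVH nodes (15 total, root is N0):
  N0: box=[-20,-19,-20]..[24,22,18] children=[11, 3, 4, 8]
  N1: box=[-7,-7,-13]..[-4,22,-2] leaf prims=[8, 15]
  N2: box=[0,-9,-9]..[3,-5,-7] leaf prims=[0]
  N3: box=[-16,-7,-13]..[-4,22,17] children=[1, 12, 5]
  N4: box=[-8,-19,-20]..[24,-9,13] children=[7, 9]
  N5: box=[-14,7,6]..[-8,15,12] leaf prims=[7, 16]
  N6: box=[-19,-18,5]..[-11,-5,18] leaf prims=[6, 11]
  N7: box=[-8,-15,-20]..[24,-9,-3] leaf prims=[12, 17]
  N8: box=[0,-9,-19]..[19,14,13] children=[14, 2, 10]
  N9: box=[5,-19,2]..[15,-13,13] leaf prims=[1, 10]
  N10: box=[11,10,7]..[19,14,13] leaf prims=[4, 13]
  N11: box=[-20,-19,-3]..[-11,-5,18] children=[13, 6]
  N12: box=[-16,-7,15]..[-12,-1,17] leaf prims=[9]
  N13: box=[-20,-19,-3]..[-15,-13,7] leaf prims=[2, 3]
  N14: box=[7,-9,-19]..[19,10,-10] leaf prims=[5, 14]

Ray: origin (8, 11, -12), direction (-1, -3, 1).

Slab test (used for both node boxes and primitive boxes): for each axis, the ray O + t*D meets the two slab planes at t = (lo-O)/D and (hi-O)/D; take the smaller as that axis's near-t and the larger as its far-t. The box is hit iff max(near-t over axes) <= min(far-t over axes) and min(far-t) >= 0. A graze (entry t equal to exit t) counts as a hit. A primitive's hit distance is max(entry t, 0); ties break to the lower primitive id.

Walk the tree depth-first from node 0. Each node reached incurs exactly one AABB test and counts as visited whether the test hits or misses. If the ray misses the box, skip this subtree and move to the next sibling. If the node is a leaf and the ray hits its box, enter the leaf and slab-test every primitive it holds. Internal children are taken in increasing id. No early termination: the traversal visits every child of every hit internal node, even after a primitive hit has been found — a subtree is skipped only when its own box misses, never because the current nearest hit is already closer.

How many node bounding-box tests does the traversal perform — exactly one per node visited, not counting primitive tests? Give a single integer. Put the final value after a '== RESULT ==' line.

Traverse from the root:
N0 x:[-16,28] y:[-11/3,10] z:[-8,30] -> hit [-11/3,10], descend [3, 4, 8, 11]
  N3 x:[12,24] y:[-11/3,6] z:[-1,29] -> miss, prune
  N4 x:[-16,16] y:[20/3,10] z:[-8,25] -> hit [20/3,10], descend [7, 9]
    N7 x:[-16,16] y:[20/3,26/3] z:[-8,9] -> hit [20/3,26/3] leaf, test {P12(miss), P17(miss)}
    N9 x:[-7,3] y:[8,10] z:[14,25] -> miss, prune
  N8 x:[-11,8] y:[-1,20/3] z:[-7,25] -> hit [-1,20/3], descend [2, 10, 14]
    N2 x:[5,8] y:[16/3,20/3] z:[3,5] -> miss, prune
    N10 x:[-11,-3] y:[-1,1/3] z:[19,25] -> miss, prune
    N14 x:[-11,1] y:[1/3,20/3] z:[-7,2] -> hit [1/3,1] leaf, test {P5(miss), P14(miss)}
  N11 x:[19,28] y:[16/3,10] z:[9,30] -> miss, prune

order=[0, 3, 4, 7, 9, 8, 2, 10, 14, 11]  |boxes|=10  |leaves|=2  hit=miss

== RESULT ==
10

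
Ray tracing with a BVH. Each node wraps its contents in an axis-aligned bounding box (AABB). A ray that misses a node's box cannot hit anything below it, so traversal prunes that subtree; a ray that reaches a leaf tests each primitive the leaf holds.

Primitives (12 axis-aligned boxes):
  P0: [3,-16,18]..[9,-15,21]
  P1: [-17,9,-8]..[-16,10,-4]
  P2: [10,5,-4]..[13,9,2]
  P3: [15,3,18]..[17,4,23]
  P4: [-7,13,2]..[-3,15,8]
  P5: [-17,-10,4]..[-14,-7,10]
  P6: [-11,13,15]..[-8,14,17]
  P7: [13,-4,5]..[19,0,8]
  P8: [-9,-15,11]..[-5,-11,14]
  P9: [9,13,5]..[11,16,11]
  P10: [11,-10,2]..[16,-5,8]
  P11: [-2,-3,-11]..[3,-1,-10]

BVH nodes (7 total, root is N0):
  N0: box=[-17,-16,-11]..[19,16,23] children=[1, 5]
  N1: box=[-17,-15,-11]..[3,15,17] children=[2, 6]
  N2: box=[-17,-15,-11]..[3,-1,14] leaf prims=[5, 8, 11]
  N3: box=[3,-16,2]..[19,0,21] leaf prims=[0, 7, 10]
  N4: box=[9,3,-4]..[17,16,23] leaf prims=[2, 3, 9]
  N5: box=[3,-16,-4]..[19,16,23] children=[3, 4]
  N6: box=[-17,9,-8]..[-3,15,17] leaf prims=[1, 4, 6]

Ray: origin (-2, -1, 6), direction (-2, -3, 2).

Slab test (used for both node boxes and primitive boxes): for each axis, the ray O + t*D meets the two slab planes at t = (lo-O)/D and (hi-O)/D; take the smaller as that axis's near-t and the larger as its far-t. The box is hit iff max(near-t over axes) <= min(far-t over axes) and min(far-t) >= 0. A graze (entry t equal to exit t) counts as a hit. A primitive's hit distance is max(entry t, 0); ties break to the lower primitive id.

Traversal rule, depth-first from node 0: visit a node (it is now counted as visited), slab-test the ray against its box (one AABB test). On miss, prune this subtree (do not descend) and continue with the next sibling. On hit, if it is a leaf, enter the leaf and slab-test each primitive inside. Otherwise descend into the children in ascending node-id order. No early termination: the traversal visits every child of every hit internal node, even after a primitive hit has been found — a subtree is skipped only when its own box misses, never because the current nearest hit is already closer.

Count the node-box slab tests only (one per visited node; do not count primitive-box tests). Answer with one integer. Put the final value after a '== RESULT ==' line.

Trace the traversal:
N0 x:[-21/2,15/2] y:[-17/3,5] z:[-17/2,17/2] -> hit [-17/3,5], descend [1, 5]
  N1 x:[-5/2,15/2] y:[-16/3,14/3] z:[-17/2,11/2] -> hit [-5/2,14/3], descend [2, 6]
    N2 x:[-5/2,15/2] y:[0,14/3] z:[-17/2,4] -> hit [0,4] leaf, test {P5(miss), P8@t=10/3, P11(miss)}
    N6 x:[1/2,15/2] y:[-16/3,-10/3] z:[-7,11/2] -> miss, prune
  N5 x:[-21/2,-5/2] y:[-17/3,5] z:[-5,17/2] -> miss, prune

Summary -> nodes [0, 1, 2, 6, 5]; box-tests=5; leaf-entries=1; first=P8

== RESULT ==
5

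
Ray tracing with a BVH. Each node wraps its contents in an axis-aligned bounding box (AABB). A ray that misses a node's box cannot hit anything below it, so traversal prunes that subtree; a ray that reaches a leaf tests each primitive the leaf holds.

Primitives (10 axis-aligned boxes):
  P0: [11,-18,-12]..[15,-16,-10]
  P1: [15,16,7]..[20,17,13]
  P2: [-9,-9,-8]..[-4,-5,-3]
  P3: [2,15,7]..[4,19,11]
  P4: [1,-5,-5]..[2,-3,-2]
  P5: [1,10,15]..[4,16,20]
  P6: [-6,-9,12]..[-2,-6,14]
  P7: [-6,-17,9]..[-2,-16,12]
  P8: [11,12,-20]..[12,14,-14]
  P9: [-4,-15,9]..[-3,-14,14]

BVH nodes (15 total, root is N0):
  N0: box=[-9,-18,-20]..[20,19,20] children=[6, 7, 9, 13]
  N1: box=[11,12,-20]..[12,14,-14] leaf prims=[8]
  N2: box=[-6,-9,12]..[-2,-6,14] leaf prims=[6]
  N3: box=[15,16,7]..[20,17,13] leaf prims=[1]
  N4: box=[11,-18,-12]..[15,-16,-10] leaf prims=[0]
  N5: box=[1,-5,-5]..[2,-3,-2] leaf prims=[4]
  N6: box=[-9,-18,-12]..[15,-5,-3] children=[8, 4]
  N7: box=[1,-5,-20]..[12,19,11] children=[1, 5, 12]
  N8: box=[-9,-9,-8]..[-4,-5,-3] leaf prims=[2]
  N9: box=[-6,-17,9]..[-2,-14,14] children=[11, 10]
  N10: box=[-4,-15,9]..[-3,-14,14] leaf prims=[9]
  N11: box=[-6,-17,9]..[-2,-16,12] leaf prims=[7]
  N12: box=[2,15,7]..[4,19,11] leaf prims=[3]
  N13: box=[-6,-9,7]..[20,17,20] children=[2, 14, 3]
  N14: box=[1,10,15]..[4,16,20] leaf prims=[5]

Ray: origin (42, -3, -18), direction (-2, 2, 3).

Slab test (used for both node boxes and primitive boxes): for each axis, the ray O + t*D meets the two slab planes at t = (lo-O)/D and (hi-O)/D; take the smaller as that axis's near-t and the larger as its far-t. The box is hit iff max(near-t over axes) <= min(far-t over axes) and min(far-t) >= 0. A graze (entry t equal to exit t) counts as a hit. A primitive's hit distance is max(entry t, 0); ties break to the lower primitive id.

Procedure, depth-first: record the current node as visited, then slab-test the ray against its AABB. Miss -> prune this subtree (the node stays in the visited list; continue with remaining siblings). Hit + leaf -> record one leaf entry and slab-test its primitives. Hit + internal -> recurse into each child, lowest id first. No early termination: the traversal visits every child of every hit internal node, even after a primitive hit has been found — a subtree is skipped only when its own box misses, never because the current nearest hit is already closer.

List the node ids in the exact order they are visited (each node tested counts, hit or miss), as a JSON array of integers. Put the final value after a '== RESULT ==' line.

Walk:
N0 x:[11,51/2] y:[-15/2,11] z:[-2/3,38/3] -> hit [11,11], descend [6, 7, 9, 13]
  N6 x:[27/2,51/2] y:[-15/2,-1] z:[2,5] -> miss, prune
  N7 x:[15,41/2] y:[-1,11] z:[-2/3,29/3] -> miss, prune
  N9 x:[22,24] y:[-7,-11/2] z:[9,32/3] -> miss, prune
  N13 x:[11,24] y:[-3,10] z:[25/3,38/3] -> miss, prune

order=[0, 6, 7, 9, 13]  |boxes|=5  |leaves|=0  hit=miss

== RESULT ==
[0, 6, 7, 9, 13]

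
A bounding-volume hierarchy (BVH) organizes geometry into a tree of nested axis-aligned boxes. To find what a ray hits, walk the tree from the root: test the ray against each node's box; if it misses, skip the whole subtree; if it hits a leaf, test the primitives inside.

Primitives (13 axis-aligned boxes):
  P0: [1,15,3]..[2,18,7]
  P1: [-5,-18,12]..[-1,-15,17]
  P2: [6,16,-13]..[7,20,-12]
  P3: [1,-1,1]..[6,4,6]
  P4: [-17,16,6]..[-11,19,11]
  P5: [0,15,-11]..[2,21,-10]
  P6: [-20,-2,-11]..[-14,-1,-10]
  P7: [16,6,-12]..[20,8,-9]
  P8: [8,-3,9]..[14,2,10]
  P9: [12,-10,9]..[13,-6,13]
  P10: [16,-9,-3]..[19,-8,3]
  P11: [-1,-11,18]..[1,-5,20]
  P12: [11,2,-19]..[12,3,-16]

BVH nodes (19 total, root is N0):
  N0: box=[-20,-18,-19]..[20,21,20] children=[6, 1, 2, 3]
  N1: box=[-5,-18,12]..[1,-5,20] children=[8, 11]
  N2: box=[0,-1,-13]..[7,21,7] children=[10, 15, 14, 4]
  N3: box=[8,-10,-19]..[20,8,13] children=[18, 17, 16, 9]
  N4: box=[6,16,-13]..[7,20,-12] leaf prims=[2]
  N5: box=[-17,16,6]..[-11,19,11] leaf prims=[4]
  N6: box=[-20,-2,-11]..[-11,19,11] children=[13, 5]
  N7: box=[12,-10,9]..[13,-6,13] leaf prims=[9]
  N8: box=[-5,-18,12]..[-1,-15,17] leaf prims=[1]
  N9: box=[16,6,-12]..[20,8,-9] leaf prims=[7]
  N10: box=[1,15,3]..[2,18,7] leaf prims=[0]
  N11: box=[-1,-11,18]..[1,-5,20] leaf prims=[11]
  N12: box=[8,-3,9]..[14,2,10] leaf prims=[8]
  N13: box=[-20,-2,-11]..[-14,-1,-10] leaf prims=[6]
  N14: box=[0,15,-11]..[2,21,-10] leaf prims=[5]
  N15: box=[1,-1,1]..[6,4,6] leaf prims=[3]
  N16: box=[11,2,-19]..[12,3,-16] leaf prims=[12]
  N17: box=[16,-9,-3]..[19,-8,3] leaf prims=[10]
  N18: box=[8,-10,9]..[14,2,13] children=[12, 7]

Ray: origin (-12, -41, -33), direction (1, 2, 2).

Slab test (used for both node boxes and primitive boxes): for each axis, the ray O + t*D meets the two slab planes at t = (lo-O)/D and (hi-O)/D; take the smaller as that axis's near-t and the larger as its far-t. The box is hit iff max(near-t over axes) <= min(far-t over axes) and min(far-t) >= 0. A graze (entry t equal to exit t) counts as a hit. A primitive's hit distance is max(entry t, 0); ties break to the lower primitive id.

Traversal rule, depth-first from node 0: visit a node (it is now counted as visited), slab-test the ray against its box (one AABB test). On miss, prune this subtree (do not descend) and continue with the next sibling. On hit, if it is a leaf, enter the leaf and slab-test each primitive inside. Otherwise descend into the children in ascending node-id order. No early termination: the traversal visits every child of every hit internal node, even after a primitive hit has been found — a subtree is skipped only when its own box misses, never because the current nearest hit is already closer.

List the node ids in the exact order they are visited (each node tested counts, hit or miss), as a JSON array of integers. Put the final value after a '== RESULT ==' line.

Walk:
N0 x:[-8,32] y:[23/2,31] z:[7,53/2] -> hit [23/2,53/2], descend [1, 2, 3, 6]
  N1 x:[7,13] y:[23/2,18] z:[45/2,53/2] -> miss, prune
  N2 x:[12,19] y:[20,31] z:[10,20] -> miss, prune
  N3 x:[20,32] y:[31/2,49/2] z:[7,23] -> hit [20,23], descend [9, 16, 17, 18]
    N9 x:[28,32] y:[47/2,49/2] z:[21/2,12] -> miss, prune
    N16 x:[23,24] y:[43/2,22] z:[7,17/2] -> miss, prune
    N17 x:[28,31] y:[16,33/2] z:[15,18] -> miss, prune
    N18 x:[20,26] y:[31/2,43/2] z:[21,23] -> hit [21,43/2], descend [7, 12]
      N7 x:[24,25] y:[31/2,35/2] z:[21,23] -> miss, prune
      N12 x:[20,26] y:[19,43/2] z:[21,43/2] -> hit [21,43/2] leaf, test {P8@t=21}
  N6 x:[-8,1] y:[39/2,30] z:[11,22] -> miss, prune

Visited [0, 1, 2, 3, 9, 16, 17, 18, 7, 12, 6]. Tests: 11 box, 1 leaf. Nearest: P8.

== RESULT ==
[0, 1, 2, 3, 9, 16, 17, 18, 7, 12, 6]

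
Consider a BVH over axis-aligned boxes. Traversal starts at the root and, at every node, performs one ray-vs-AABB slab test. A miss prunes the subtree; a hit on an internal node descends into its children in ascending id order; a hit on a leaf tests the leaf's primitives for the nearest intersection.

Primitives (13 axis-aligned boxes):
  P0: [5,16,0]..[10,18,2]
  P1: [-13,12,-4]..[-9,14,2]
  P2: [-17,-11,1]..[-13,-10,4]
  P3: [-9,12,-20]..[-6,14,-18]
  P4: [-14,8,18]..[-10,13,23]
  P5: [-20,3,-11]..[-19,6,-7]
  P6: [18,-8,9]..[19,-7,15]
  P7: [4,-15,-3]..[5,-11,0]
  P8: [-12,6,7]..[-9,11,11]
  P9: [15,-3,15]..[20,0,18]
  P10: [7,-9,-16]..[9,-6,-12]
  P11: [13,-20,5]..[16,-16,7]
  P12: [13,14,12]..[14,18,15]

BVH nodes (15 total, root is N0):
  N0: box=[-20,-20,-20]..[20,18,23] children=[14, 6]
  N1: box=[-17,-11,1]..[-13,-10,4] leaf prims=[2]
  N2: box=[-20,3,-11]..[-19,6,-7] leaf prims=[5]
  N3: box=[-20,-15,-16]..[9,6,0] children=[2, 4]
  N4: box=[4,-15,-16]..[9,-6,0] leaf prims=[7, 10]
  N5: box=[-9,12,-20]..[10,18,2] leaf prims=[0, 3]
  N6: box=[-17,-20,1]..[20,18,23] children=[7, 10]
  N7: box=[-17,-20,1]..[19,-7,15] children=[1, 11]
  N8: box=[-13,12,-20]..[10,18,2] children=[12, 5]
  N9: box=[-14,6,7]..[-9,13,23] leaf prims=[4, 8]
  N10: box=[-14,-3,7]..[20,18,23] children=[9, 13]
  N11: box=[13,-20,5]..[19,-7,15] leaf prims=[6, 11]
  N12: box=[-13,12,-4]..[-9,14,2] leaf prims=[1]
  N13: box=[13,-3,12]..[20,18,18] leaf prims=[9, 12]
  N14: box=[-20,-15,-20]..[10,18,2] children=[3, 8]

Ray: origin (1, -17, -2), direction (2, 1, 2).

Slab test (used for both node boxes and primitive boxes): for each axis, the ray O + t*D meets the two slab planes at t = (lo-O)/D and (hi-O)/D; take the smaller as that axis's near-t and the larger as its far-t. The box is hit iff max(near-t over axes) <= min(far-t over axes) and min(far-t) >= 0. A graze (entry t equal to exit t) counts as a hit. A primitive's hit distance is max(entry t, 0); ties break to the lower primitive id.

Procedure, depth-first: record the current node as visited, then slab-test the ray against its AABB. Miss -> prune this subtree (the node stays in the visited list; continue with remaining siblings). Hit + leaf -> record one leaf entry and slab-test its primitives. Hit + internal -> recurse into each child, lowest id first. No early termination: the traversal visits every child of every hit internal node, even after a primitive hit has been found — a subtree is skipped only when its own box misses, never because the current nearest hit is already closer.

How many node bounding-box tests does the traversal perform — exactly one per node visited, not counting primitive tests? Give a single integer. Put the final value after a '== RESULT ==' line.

Traverse from the root:
N0 x:[-21/2,19/2] y:[-3,35] z:[-9,25/2] -> hit [-3,19/2], descend [6, 14]
  N6 x:[-9,19/2] y:[-3,35] z:[3/2,25/2] -> hit [3/2,19/2], descend [7, 10]
    N7 x:[-9,9] y:[-3,10] z:[3/2,17/2] -> hit [3/2,17/2], descend [1, 11]
      N1 x:[-9,-7] y:[6,7] z:[3/2,3] -> miss, prune
      N11 x:[6,9] y:[-3,10] z:[7/2,17/2] -> hit [6,17/2] leaf, test {P6(miss), P11(miss)}
    N10 x:[-15/2,19/2] y:[14,35] z:[9/2,25/2] -> miss, prune
  N14 x:[-21/2,9/2] y:[2,35] z:[-9,2] -> hit [2,2], descend [3, 8]
    N3 x:[-21/2,4] y:[2,23] z:[-7,1] -> miss, prune
    N8 x:[-7,9/2] y:[29,35] z:[-9,2] -> miss, prune

Summary -> nodes [0, 6, 7, 1, 11, 10, 14, 3, 8]; box-tests=9; leaf-entries=1; first=miss

== RESULT ==
9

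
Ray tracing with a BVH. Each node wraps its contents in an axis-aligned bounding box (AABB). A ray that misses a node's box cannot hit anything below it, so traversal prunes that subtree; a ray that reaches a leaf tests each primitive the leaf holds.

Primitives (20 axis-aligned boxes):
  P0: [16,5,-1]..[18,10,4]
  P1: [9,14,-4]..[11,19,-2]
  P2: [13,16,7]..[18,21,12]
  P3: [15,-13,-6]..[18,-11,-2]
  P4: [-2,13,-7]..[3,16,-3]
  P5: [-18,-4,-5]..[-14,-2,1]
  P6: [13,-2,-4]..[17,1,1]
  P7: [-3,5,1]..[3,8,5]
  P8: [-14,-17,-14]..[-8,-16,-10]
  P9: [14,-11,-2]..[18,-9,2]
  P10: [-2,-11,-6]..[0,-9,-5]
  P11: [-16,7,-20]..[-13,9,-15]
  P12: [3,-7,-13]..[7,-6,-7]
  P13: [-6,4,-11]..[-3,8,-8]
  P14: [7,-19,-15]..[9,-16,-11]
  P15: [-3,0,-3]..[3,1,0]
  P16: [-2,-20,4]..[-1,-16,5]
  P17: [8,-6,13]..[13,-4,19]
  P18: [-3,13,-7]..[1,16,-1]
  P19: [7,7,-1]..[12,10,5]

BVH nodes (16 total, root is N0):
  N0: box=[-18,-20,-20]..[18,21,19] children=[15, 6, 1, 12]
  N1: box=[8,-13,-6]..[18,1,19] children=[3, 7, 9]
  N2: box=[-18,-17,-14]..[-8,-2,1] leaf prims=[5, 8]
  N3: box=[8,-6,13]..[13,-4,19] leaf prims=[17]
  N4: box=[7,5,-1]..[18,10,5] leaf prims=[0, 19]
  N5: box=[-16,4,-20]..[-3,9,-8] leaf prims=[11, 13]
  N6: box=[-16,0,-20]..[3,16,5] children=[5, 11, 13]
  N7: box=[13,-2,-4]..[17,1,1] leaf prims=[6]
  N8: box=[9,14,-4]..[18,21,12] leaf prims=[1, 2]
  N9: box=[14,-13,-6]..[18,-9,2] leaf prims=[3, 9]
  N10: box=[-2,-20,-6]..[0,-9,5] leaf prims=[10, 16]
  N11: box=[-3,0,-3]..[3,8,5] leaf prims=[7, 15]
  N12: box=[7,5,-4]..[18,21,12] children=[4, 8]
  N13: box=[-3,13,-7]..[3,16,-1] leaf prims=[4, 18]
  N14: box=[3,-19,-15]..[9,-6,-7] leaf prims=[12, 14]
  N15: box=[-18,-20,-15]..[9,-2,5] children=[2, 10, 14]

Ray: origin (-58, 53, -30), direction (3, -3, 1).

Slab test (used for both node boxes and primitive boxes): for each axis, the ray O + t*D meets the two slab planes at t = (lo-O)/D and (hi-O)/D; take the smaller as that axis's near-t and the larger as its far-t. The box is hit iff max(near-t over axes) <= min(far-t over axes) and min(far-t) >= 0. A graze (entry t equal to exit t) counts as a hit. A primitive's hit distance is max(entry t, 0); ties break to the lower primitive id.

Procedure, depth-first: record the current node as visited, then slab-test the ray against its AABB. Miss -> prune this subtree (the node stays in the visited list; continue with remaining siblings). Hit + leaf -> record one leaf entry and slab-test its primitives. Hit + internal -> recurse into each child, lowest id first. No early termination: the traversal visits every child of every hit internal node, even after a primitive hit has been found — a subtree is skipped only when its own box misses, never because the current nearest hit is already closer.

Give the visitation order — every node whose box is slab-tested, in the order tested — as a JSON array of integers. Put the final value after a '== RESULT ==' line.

Walk:
N0 x:[40/3,76/3] y:[32/3,73/3] z:[10,49] -> hit [40/3,73/3], descend [1, 6, 12, 15]
  N1 x:[22,76/3] y:[52/3,22] z:[24,49] -> miss, prune
  N6 x:[14,61/3] y:[37/3,53/3] z:[10,35] -> hit [14,53/3], descend [5, 11, 13]
    N5 x:[14,55/3] y:[44/3,49/3] z:[10,22] -> hit [44/3,49/3] leaf, test {P11@t=44/3, P13(miss)}
    N11 x:[55/3,61/3] y:[15,53/3] z:[27,35] -> miss, prune
    N13 x:[55/3,61/3] y:[37/3,40/3] z:[23,29] -> miss, prune
  N12 x:[65/3,76/3] y:[32/3,16] z:[26,42] -> miss, prune
  N15 x:[40/3,67/3] y:[55/3,73/3] z:[15,35] -> hit [55/3,67/3], descend [2, 10, 14]
    N2 x:[40/3,50/3] y:[55/3,70/3] z:[16,31] -> miss, prune
    N10 x:[56/3,58/3] y:[62/3,73/3] z:[24,35] -> miss, prune
    N14 x:[61/3,67/3] y:[59/3,24] z:[15,23] -> hit [61/3,67/3] leaf, test {P12(miss), P14(miss)}

order=[0, 1, 6, 5, 11, 13, 12, 15, 2, 10, 14]  |boxes|=11  |leaves|=2  hit=P11

== RESULT ==
[0, 1, 6, 5, 11, 13, 12, 15, 2, 10, 14]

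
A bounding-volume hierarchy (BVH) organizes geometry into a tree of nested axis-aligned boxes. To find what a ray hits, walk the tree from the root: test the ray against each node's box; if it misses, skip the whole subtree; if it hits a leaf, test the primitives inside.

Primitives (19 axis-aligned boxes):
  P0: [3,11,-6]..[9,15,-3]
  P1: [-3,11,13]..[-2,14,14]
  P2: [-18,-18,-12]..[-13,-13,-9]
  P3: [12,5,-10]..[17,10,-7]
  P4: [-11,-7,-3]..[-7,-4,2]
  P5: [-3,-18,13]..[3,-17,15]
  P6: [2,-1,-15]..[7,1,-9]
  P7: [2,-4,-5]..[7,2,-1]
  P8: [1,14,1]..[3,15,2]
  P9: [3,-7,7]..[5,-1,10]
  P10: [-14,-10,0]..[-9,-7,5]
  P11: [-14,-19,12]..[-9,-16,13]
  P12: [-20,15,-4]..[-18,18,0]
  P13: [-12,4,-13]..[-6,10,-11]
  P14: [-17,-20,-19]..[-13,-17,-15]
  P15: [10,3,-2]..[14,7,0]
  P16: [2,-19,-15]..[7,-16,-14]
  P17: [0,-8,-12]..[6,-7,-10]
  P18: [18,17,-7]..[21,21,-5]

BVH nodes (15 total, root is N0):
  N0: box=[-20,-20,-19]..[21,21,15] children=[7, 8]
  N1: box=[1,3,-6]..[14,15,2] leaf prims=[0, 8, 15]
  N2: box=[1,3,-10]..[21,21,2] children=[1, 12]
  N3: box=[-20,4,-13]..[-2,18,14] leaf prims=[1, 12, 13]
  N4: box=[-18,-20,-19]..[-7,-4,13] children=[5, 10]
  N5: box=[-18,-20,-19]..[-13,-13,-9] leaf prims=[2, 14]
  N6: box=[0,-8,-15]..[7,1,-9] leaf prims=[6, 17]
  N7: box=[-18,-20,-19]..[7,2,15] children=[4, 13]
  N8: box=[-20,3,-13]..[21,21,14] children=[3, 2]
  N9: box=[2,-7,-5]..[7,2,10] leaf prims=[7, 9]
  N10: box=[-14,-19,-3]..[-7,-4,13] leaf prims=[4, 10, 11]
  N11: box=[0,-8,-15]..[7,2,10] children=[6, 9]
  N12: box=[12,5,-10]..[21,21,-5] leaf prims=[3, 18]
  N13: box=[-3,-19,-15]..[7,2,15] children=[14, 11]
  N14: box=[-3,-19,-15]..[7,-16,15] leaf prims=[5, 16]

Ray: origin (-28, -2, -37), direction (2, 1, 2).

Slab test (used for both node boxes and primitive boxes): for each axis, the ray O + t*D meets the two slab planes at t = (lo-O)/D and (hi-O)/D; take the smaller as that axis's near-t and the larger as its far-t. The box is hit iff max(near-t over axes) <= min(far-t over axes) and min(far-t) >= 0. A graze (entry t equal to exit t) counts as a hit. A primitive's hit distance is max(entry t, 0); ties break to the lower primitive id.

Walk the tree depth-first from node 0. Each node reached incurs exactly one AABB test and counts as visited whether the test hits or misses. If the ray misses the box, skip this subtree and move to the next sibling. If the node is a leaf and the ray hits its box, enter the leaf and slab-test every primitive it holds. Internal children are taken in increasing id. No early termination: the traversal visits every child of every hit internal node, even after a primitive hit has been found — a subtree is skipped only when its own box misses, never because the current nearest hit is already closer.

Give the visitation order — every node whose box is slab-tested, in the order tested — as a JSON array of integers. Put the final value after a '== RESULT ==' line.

Traverse from the root:
N0 x:[4,49/2] y:[-18,23] z:[9,26] -> hit [9,23], descend [7, 8]
  N7 x:[5,35/2] y:[-18,4] z:[9,26] -> miss, prune
  N8 x:[4,49/2] y:[5,23] z:[12,51/2] -> hit [12,23], descend [2, 3]
    N2 x:[29/2,49/2] y:[5,23] z:[27/2,39/2] -> hit [29/2,39/2], descend [1, 12]
      N1 x:[29/2,21] y:[5,17] z:[31/2,39/2] -> hit [31/2,17] leaf, test {P0@t=31/2, P8(miss), P15(miss)}
      N12 x:[20,49/2] y:[7,23] z:[27/2,16] -> miss, prune
    N3 x:[4,13] y:[6,20] z:[12,51/2] -> hit [12,13] leaf, test {P1(miss), P12(miss), P13(miss)}

7 AABB tests over nodes [0, 7, 8, 2, 1, 12, 3]; 2 leaves entered; closest P0.

== RESULT ==
[0, 7, 8, 2, 1, 12, 3]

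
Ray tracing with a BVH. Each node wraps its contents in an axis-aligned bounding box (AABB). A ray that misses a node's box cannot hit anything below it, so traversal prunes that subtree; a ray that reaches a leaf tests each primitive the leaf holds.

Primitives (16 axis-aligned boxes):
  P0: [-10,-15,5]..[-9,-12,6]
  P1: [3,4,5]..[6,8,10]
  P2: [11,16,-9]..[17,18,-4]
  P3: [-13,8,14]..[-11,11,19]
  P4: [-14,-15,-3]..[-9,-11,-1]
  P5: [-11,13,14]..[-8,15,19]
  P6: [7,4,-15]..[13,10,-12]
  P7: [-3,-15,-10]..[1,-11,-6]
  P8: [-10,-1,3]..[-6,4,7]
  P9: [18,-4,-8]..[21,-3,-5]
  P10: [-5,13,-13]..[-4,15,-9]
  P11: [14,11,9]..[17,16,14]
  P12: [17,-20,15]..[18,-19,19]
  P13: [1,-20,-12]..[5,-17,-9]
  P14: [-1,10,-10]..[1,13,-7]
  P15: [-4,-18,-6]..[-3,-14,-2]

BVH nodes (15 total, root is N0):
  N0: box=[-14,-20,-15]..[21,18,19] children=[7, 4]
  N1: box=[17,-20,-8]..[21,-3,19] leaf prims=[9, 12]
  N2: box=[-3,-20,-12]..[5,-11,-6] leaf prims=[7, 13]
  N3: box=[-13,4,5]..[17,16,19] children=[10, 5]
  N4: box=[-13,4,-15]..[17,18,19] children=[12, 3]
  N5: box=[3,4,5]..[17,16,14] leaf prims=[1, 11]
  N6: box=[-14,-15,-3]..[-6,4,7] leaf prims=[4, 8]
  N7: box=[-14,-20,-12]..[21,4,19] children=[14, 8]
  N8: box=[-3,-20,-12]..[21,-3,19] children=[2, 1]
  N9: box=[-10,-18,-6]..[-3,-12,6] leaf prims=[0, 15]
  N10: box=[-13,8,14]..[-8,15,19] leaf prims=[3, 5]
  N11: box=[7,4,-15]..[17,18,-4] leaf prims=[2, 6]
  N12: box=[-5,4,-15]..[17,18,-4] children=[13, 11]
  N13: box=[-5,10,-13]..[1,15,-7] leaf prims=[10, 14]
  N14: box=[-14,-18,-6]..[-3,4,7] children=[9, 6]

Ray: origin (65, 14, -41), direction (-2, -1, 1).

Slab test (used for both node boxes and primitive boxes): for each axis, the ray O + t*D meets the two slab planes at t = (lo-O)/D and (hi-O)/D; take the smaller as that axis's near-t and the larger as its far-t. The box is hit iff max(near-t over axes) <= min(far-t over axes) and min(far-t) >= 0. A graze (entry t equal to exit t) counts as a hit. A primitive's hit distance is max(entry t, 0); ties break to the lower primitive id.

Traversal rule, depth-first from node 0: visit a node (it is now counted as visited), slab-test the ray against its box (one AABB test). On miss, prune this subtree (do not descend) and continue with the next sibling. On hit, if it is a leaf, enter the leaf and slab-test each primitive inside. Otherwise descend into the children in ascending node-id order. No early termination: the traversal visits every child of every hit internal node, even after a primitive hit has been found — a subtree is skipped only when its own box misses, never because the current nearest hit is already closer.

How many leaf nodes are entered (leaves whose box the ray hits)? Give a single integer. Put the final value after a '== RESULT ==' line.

Traverse from the root:
N0 x:[22,79/2] y:[-4,34] z:[26,60] -> hit [26,34], descend [4, 7]
  N4 x:[24,39] y:[-4,10] z:[26,60] -> miss, prune
  N7 x:[22,79/2] y:[10,34] z:[29,60] -> hit [29,34], descend [8, 14]
    N8 x:[22,34] y:[17,34] z:[29,60] -> hit [29,34], descend [1, 2]
      N1 x:[22,24] y:[17,34] z:[33,60] -> miss, prune
      N2 x:[30,34] y:[25,34] z:[29,35] -> hit [30,34] leaf, test {P7(miss), P13@t=31}
    N14 x:[34,79/2] y:[10,32] z:[35,48] -> miss, prune

Summary -> nodes [0, 4, 7, 8, 1, 2, 14]; box-tests=7; leaf-entries=1; first=P13

== RESULT ==
1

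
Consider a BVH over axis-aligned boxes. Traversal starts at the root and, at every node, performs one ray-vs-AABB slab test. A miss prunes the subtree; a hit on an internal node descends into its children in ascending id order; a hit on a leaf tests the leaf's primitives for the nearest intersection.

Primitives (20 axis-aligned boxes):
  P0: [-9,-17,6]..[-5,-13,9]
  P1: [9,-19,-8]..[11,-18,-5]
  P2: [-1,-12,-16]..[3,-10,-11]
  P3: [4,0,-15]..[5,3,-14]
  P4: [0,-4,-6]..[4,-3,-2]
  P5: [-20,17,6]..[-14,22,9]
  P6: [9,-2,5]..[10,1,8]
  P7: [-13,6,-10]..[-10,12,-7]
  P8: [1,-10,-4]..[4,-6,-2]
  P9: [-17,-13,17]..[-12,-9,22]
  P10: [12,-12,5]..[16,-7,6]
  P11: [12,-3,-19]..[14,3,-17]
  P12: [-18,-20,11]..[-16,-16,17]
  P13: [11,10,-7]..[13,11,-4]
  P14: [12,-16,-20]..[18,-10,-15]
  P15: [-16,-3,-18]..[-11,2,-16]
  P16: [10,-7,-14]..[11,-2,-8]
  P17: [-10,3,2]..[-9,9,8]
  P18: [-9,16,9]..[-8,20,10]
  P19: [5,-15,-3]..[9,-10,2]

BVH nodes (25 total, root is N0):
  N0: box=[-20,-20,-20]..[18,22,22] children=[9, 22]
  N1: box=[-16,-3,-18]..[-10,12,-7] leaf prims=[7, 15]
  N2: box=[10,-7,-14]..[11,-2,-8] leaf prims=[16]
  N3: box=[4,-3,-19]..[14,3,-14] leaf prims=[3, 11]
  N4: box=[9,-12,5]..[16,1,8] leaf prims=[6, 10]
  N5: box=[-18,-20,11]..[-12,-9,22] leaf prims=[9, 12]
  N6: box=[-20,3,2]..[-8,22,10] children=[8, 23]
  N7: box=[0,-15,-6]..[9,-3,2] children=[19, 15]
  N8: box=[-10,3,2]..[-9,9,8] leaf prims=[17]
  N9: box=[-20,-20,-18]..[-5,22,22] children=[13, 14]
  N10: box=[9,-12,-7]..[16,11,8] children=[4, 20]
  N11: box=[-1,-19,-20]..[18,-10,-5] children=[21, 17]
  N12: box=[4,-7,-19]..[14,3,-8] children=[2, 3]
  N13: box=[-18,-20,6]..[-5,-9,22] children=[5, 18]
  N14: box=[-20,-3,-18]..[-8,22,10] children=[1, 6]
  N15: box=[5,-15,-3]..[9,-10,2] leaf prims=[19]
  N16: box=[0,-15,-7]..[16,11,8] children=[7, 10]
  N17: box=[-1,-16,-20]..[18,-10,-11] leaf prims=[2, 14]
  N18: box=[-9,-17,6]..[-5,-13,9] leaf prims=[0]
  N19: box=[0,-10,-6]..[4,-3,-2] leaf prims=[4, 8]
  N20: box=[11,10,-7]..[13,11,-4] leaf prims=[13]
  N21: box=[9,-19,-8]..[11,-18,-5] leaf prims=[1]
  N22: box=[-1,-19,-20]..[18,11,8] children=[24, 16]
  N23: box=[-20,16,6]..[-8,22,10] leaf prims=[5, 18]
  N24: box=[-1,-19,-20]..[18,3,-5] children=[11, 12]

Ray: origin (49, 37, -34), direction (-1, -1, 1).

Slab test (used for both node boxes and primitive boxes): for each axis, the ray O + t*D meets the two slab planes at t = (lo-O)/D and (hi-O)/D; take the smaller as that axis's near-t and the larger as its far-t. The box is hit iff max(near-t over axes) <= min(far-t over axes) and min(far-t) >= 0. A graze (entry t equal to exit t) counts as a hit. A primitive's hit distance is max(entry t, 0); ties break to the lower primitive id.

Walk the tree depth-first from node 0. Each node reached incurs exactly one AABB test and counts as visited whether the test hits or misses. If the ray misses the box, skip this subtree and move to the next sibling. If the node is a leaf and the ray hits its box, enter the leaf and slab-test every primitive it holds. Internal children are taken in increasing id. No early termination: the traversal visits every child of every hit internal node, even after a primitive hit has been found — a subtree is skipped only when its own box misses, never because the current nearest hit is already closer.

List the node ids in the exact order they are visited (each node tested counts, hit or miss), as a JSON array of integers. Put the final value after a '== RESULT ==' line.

Walk:
N0 x:[31,69] y:[15,57] z:[14,56] -> hit [31,56], descend [9, 22]
  N9 x:[54,69] y:[15,57] z:[16,56] -> hit [54,56], descend [13, 14]
    N13 x:[54,67] y:[46,57] z:[40,56] -> hit [54,56], descend [5, 18]
      N5 x:[61,67] y:[46,57] z:[45,56] -> miss, prune
      N18 x:[54,58] y:[50,54] z:[40,43] -> miss, prune
    N14 x:[57,69] y:[15,40] z:[16,44] -> miss, prune
  N22 x:[31,50] y:[26,56] z:[14,42] -> hit [31,42], descend [16, 24]
    N16 x:[33,49] y:[26,52] z:[27,42] -> hit [33,42], descend [7, 10]
      N7 x:[40,49] y:[40,52] z:[28,36] -> miss, prune
      N10 x:[33,40] y:[26,49] z:[27,42] -> hit [33,40], descend [4, 20]
        N4 x:[33,40] y:[36,49] z:[39,42] -> hit [39,40] leaf, test {P6@t=39, P10(miss)}
        N20 x:[36,38] y:[26,27] z:[27,30] -> miss, prune
    N24 x:[31,50] y:[34,56] z:[14,29] -> miss, prune

Visited [0, 9, 13, 5, 18, 14, 22, 16, 7, 10, 4, 20, 24]. Tests: 13 box, 1 leaf. Nearest: P6.

== RESULT ==
[0, 9, 13, 5, 18, 14, 22, 16, 7, 10, 4, 20, 24]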